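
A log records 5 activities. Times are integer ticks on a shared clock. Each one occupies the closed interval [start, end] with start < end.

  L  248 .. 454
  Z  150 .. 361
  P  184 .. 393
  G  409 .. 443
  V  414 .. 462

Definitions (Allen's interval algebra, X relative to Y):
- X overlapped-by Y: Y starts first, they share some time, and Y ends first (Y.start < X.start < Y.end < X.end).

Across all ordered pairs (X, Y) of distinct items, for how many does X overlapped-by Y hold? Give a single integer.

Checking all 20 ordered pairs for relation 'overlapped-by'; matching pairs in alphabetical order:
(L, P): L overlapped-by P ✓
(L, Z): L overlapped-by Z ✓
(P, Z): P overlapped-by Z ✓
(V, G): V overlapped-by G ✓
(V, L): V overlapped-by L ✓
Count: 5.

5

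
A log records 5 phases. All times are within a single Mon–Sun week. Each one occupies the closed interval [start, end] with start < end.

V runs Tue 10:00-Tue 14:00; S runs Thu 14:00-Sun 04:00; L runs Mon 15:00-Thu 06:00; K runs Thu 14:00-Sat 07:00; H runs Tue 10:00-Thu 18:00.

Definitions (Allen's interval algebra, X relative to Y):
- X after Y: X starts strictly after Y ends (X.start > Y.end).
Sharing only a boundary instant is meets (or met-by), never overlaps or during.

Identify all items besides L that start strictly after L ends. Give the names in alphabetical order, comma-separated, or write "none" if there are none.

K, S

Target L = [Mon 15:00, Thu 06:00].
H [Tue 10:00, Thu 18:00] → overlapped-by → no.
K [Thu 14:00, Sat 07:00] → after → yes.
S [Thu 14:00, Sun 04:00] → after → yes.
V [Tue 10:00, Tue 14:00] → during → no.
Result: K, S.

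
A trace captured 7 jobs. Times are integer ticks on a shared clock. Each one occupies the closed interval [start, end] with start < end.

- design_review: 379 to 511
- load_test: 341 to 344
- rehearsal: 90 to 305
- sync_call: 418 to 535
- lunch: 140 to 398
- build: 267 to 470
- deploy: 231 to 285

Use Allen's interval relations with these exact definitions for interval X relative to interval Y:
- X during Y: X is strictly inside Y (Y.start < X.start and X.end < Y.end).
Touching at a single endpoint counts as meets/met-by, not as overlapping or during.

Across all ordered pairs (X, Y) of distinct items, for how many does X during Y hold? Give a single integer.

Checking all 42 ordered pairs for relation 'during'; matching pairs in alphabetical order:
(deploy, lunch): deploy during lunch ✓
(deploy, rehearsal): deploy during rehearsal ✓
(load_test, build): load_test during build ✓
(load_test, lunch): load_test during lunch ✓
Count: 4.

4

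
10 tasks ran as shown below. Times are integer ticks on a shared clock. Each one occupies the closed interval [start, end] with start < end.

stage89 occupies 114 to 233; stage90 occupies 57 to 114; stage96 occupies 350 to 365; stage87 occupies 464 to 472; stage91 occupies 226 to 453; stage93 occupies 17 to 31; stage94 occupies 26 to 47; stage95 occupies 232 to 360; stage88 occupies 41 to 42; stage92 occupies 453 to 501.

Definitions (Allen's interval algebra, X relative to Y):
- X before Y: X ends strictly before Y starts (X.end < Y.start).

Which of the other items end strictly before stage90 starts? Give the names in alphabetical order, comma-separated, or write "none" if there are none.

stage88, stage93, stage94

Target stage90 = [57, 114].
stage87 [464, 472] → after → no.
stage88 [41, 42] → before → yes.
stage89 [114, 233] → met-by → no.
stage91 [226, 453] → after → no.
stage92 [453, 501] → after → no.
stage93 [17, 31] → before → yes.
stage94 [26, 47] → before → yes.
stage95 [232, 360] → after → no.
stage96 [350, 365] → after → no.
Result: stage88, stage93, stage94.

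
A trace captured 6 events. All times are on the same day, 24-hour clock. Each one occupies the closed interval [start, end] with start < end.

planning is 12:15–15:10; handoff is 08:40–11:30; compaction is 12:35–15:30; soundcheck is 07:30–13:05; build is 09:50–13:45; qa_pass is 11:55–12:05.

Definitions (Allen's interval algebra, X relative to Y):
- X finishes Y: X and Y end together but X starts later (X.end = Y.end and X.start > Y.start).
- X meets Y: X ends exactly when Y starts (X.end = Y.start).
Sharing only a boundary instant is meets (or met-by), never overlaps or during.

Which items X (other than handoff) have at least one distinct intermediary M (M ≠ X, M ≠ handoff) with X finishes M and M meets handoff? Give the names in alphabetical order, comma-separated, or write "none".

Target handoff = [08:40, 11:30].
Intermediaries M with M meets handoff: none.
Union: none.

none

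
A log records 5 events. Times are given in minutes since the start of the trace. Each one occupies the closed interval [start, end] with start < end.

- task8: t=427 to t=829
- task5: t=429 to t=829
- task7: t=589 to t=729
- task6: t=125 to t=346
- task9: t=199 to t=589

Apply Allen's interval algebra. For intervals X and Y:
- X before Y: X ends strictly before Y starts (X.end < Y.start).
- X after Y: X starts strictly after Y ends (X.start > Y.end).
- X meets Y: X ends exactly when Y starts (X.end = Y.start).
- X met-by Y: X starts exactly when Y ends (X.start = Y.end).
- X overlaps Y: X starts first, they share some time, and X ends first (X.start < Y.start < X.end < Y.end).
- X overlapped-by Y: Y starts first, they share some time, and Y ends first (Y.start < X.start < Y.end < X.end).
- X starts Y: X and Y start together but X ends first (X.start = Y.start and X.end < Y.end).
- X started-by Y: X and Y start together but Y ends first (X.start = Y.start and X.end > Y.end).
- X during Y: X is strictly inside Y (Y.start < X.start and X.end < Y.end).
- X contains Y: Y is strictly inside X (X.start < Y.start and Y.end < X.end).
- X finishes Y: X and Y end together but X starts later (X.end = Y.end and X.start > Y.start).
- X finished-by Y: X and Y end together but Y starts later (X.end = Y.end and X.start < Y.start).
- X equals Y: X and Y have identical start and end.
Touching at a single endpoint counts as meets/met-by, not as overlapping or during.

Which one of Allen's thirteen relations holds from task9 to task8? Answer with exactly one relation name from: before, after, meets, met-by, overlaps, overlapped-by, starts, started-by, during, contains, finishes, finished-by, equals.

overlaps

task9 = [t=199, t=589]; task8 = [t=427, t=829].
Compare endpoints: task9.start < task8.start, task9.start < task8.end, task9.end > task8.start, task9.end < task8.end.
That pattern is 'overlaps'.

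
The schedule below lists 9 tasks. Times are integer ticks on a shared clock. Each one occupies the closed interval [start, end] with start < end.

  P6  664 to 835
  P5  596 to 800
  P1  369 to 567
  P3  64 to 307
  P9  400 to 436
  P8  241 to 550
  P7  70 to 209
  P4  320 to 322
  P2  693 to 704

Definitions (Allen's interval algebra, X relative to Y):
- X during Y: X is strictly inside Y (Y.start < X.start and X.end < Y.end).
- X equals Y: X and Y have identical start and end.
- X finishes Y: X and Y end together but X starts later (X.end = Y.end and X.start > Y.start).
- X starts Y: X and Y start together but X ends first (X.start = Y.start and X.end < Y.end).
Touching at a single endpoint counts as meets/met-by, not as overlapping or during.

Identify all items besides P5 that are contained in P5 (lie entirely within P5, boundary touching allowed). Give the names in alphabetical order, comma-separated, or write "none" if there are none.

Target P5 = [596, 800].
P1 [369, 567] → before → no.
P2 [693, 704] → during → yes.
P3 [64, 307] → before → no.
P4 [320, 322] → before → no.
P6 [664, 835] → overlapped-by → no.
P7 [70, 209] → before → no.
P8 [241, 550] → before → no.
P9 [400, 436] → before → no.
Result: P2.

P2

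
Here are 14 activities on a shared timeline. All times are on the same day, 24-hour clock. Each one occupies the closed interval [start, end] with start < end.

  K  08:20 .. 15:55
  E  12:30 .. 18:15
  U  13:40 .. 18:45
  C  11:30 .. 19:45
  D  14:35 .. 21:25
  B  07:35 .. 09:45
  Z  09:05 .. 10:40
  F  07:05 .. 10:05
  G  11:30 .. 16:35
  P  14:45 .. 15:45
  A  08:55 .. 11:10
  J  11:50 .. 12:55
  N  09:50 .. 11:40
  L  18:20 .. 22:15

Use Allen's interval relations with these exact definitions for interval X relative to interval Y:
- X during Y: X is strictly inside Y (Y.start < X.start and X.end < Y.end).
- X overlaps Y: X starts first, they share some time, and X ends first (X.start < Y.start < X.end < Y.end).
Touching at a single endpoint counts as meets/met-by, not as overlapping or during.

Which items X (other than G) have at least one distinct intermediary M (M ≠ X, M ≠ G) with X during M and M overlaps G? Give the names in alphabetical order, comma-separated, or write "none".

A, J, N, P, Z

Target G = [11:30, 16:35].
Intermediaries M with M overlaps G: K, N.
Via K — items with X during K: A, J, N, P, Z.
Via N — items with X during N: none.
Union: A, J, N, P, Z.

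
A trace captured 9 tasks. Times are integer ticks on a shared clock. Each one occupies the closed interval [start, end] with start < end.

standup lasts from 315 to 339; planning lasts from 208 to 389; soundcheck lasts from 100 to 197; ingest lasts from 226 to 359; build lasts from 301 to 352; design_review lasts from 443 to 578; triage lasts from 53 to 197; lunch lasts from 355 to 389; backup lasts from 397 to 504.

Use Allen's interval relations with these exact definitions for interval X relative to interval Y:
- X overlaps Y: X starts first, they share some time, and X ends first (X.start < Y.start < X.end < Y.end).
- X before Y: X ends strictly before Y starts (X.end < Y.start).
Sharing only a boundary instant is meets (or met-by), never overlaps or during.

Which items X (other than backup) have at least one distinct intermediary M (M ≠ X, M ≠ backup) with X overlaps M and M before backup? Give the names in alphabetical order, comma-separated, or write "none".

Target backup = [397, 504].
Intermediaries M with M before backup: build, ingest, lunch, planning, soundcheck, standup, triage.
Via build — items with X overlaps build: none.
Via ingest — items with X overlaps ingest: none.
Via lunch — items with X overlaps lunch: ingest.
Via planning — items with X overlaps planning: none.
Via soundcheck — items with X overlaps soundcheck: none.
Via standup — items with X overlaps standup: none.
Via triage — items with X overlaps triage: none.
Union: ingest.

ingest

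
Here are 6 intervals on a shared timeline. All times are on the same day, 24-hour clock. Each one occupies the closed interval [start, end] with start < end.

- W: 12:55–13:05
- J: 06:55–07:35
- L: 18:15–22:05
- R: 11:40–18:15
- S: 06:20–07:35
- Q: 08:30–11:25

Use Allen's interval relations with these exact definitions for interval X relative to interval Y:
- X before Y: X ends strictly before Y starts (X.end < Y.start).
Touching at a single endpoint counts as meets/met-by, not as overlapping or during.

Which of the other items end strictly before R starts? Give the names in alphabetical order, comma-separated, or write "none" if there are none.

Target R = [11:40, 18:15].
J [06:55, 07:35] → before → yes.
L [18:15, 22:05] → met-by → no.
Q [08:30, 11:25] → before → yes.
S [06:20, 07:35] → before → yes.
W [12:55, 13:05] → during → no.
Result: J, Q, S.

J, Q, S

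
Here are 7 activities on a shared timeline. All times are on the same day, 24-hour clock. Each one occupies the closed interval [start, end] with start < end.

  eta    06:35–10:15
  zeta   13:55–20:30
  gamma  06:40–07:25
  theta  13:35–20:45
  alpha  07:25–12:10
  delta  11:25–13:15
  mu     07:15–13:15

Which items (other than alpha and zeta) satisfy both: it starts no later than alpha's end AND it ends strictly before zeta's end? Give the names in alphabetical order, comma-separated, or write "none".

delta, eta, gamma, mu

Conditions: its start is no later than alpha's end (X.start <= 12:10) AND its end is strictly before zeta's end (X.end < 20:30).
delta: start 11:25 <= 12:10? ✓; end 13:15 < 20:30? ✓ → yes.
eta: start 06:35 <= 12:10? ✓; end 10:15 < 20:30? ✓ → yes.
gamma: start 06:40 <= 12:10? ✓; end 07:25 < 20:30? ✓ → yes.
mu: start 07:15 <= 12:10? ✓; end 13:15 < 20:30? ✓ → yes.
theta: start 13:35 <= 12:10? ✗; end 20:45 < 20:30? ✗ → no.
Result: delta, eta, gamma, mu.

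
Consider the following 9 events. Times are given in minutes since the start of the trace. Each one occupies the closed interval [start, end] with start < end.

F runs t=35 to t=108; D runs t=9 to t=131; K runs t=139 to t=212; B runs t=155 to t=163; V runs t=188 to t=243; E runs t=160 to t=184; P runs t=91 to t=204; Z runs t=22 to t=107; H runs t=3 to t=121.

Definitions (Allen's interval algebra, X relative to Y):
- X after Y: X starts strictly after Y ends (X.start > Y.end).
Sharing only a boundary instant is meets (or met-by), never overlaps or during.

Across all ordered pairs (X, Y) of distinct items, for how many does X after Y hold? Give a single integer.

Checking all 72 ordered pairs for relation 'after'; matching pairs in alphabetical order:
(B, D): B after D ✓
(B, F): B after F ✓
(B, H): B after H ✓
(B, Z): B after Z ✓
(E, D): E after D ✓
(E, F): E after F ✓
(E, H): E after H ✓
(E, Z): E after Z ✓
(K, D): K after D ✓
(K, F): K after F ✓
(K, H): K after H ✓
(K, Z): K after Z ✓
(V, B): V after B ✓
(V, D): V after D ✓
(V, E): V after E ✓
(V, F): V after F ✓
(V, H): V after H ✓
(V, Z): V after Z ✓
Count: 18.

18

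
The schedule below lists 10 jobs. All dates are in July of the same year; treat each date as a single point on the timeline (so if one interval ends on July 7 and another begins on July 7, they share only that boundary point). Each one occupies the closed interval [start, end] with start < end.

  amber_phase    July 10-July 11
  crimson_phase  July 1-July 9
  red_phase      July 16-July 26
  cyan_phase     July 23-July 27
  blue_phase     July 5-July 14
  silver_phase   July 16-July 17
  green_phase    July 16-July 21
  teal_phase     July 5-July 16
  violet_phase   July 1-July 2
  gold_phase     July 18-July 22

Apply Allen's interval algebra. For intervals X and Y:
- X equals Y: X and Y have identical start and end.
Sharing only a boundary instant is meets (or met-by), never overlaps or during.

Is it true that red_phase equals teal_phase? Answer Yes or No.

No

red_phase = [July 16, July 26], teal_phase = [July 5, July 16].
Actual relation of red_phase to teal_phase: met-by.
Asked whether 'equals' holds → No.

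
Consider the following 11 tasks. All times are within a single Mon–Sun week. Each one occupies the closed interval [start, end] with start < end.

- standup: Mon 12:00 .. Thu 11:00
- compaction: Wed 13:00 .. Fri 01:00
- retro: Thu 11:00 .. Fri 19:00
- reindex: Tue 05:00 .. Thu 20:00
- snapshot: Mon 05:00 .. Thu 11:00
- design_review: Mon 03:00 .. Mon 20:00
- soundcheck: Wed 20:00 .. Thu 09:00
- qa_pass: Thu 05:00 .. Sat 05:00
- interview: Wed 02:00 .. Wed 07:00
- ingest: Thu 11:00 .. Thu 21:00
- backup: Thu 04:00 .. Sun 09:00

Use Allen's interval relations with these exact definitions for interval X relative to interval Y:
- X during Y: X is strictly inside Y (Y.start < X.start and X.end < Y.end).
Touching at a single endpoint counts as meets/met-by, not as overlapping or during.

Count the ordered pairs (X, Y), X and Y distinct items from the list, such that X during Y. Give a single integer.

13

Checking all 110 ordered pairs for relation 'during'; matching pairs in alphabetical order:
(ingest, backup): ingest during backup ✓
(ingest, compaction): ingest during compaction ✓
(ingest, qa_pass): ingest during qa_pass ✓
(interview, reindex): interview during reindex ✓
(interview, snapshot): interview during snapshot ✓
(interview, standup): interview during standup ✓
(qa_pass, backup): qa_pass during backup ✓
(retro, backup): retro during backup ✓
(retro, qa_pass): retro during qa_pass ✓
(soundcheck, compaction): soundcheck during compaction ✓
(soundcheck, reindex): soundcheck during reindex ✓
(soundcheck, snapshot): soundcheck during snapshot ✓
(soundcheck, standup): soundcheck during standup ✓
Count: 13.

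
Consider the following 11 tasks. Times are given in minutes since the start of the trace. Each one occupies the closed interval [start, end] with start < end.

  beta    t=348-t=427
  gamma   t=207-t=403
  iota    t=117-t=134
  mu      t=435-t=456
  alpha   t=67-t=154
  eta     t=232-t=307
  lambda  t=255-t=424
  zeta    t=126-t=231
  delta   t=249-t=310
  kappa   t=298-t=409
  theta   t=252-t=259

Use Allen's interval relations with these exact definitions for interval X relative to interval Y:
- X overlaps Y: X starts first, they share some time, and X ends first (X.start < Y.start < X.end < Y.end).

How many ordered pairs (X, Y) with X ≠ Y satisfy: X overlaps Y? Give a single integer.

Checking all 110 ordered pairs for relation 'overlaps'; matching pairs in alphabetical order:
(alpha, zeta): alpha overlaps zeta ✓
(delta, kappa): delta overlaps kappa ✓
(delta, lambda): delta overlaps lambda ✓
(eta, delta): eta overlaps delta ✓
(eta, kappa): eta overlaps kappa ✓
(eta, lambda): eta overlaps lambda ✓
(gamma, beta): gamma overlaps beta ✓
(gamma, kappa): gamma overlaps kappa ✓
(gamma, lambda): gamma overlaps lambda ✓
(iota, zeta): iota overlaps zeta ✓
(kappa, beta): kappa overlaps beta ✓
(lambda, beta): lambda overlaps beta ✓
(theta, lambda): theta overlaps lambda ✓
(zeta, gamma): zeta overlaps gamma ✓
Count: 14.

14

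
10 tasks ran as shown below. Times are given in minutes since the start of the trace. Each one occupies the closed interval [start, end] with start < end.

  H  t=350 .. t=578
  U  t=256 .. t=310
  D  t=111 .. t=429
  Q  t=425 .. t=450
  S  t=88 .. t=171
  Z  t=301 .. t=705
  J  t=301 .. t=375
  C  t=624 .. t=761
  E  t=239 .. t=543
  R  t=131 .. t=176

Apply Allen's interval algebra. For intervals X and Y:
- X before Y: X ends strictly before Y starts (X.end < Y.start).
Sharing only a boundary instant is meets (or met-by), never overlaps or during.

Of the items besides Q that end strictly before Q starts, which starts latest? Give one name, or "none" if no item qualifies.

J

Target Q = [t=425, t=450].
C [t=624, t=761] → after → excluded.
D [t=111, t=429] → overlaps → excluded.
E [t=239, t=543] → contains → excluded.
H [t=350, t=578] → contains → excluded.
J [t=301, t=375] → before → candidate.
R [t=131, t=176] → before → candidate.
S [t=88, t=171] → before → candidate.
U [t=256, t=310] → before → candidate.
Z [t=301, t=705] → contains → excluded.
Among candidates, latest start is t=301 → J.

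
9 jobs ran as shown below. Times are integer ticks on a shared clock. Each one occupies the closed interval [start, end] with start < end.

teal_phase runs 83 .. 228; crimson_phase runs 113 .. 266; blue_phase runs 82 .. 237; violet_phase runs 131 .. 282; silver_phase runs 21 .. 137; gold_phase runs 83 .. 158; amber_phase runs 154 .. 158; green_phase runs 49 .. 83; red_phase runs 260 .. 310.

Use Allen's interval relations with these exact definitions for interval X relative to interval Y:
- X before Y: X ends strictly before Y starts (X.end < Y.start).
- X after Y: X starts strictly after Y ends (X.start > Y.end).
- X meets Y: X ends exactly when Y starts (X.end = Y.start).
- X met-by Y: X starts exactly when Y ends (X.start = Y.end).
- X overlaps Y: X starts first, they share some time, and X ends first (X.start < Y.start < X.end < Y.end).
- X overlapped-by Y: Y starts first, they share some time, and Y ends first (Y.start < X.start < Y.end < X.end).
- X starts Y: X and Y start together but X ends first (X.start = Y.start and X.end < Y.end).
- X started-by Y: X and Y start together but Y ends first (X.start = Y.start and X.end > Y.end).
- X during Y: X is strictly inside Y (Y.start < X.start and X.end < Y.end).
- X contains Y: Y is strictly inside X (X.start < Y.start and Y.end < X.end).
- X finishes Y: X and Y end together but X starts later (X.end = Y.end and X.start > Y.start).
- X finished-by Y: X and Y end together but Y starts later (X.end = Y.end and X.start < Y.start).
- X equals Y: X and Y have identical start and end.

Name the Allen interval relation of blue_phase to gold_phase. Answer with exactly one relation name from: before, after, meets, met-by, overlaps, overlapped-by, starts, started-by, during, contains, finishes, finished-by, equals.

blue_phase = [82, 237]; gold_phase = [83, 158].
Compare endpoints: blue_phase.start < gold_phase.start, blue_phase.start < gold_phase.end, blue_phase.end > gold_phase.start, blue_phase.end > gold_phase.end.
That pattern is 'contains'.

contains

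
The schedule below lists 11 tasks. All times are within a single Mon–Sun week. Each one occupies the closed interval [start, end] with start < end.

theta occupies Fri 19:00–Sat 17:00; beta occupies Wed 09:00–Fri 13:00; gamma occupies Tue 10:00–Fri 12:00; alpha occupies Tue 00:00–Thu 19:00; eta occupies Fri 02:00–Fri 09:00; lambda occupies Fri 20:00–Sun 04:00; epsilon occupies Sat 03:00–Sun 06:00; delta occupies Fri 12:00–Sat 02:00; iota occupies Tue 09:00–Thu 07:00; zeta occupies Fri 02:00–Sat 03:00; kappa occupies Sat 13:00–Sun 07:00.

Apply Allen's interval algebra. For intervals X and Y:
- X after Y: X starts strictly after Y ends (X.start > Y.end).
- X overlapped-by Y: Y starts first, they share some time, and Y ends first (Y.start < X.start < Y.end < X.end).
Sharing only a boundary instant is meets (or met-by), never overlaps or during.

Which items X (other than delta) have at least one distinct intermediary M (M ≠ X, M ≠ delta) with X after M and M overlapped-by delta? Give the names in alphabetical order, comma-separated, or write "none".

Target delta = [Fri 12:00, Sat 02:00].
Intermediaries M with M overlapped-by delta: lambda, theta.
Via lambda — items with X after lambda: none.
Via theta — items with X after theta: none.
Union: none.

none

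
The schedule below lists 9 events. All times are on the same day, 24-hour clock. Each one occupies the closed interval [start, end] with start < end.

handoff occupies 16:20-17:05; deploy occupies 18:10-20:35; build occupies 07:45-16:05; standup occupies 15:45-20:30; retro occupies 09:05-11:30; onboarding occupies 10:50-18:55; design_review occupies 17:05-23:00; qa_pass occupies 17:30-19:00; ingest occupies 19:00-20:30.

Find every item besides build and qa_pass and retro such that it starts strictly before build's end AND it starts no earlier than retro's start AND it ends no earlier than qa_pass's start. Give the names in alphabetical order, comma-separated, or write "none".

onboarding, standup

Conditions: its start is strictly before build's end (X.start < 16:05) AND its start is no earlier than retro's start (X.start >= 09:05) AND its end is no earlier than qa_pass's start (X.end >= 17:30).
deploy: start 18:10 < 16:05? ✗; start 18:10 >= 09:05? ✓; end 20:35 >= 17:30? ✓ → no.
design_review: start 17:05 < 16:05? ✗; start 17:05 >= 09:05? ✓; end 23:00 >= 17:30? ✓ → no.
handoff: start 16:20 < 16:05? ✗; start 16:20 >= 09:05? ✓; end 17:05 >= 17:30? ✗ → no.
ingest: start 19:00 < 16:05? ✗; start 19:00 >= 09:05? ✓; end 20:30 >= 17:30? ✓ → no.
onboarding: start 10:50 < 16:05? ✓; start 10:50 >= 09:05? ✓; end 18:55 >= 17:30? ✓ → yes.
standup: start 15:45 < 16:05? ✓; start 15:45 >= 09:05? ✓; end 20:30 >= 17:30? ✓ → yes.
Result: onboarding, standup.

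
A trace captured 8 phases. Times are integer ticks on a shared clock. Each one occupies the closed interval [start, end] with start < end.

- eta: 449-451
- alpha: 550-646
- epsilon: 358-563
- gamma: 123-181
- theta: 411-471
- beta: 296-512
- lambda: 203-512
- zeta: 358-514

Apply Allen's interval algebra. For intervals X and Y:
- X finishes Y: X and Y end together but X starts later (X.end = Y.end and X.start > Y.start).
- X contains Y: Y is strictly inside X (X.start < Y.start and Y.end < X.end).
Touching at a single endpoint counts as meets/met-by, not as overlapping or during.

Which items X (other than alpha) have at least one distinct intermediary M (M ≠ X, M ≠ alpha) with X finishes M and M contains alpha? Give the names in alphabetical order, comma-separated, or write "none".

Target alpha = [550, 646].
Intermediaries M with M contains alpha: none.
Union: none.

none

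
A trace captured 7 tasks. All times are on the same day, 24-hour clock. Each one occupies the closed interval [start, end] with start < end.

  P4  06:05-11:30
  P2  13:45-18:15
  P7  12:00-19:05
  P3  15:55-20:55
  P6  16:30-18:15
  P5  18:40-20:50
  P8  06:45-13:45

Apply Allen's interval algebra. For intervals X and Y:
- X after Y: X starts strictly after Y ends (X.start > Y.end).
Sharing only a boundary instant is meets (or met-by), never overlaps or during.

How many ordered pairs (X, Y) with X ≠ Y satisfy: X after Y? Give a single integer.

Checking all 42 ordered pairs for relation 'after'; matching pairs in alphabetical order:
(P2, P4): P2 after P4 ✓
(P3, P4): P3 after P4 ✓
(P3, P8): P3 after P8 ✓
(P5, P2): P5 after P2 ✓
(P5, P4): P5 after P4 ✓
(P5, P6): P5 after P6 ✓
(P5, P8): P5 after P8 ✓
(P6, P4): P6 after P4 ✓
(P6, P8): P6 after P8 ✓
(P7, P4): P7 after P4 ✓
Count: 10.

10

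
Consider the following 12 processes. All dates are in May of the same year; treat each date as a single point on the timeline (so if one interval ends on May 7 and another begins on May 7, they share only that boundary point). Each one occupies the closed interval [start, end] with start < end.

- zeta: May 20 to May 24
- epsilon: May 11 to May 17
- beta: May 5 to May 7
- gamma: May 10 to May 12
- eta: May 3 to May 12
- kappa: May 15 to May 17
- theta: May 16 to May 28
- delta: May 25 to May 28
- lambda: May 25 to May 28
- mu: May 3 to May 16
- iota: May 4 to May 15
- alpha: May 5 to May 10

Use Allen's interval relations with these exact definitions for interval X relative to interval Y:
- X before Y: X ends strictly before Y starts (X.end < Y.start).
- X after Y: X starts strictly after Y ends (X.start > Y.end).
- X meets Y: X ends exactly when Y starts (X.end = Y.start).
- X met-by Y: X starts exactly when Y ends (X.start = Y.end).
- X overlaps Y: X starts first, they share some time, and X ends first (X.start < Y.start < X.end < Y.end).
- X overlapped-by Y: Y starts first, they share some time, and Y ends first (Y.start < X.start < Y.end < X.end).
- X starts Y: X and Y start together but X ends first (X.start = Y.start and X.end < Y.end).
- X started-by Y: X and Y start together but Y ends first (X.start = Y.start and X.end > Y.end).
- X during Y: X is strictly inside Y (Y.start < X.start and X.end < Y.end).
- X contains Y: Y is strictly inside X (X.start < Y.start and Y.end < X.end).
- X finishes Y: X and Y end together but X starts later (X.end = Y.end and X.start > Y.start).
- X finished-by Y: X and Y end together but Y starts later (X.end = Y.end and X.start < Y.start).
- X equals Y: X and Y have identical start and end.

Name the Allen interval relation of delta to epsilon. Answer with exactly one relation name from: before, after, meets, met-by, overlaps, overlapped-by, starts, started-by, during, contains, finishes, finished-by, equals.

after

delta = [May 25, May 28]; epsilon = [May 11, May 17].
Compare endpoints: delta.start > epsilon.start, delta.start > epsilon.end, delta.end > epsilon.start, delta.end > epsilon.end.
That pattern is 'after'.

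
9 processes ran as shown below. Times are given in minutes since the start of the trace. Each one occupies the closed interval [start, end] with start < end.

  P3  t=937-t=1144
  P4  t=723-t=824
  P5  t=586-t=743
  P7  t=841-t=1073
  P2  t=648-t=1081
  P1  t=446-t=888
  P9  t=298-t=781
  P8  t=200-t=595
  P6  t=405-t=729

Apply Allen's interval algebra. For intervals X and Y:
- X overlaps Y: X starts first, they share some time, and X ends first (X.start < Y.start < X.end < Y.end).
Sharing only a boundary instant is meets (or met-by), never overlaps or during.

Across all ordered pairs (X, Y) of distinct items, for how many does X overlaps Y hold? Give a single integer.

17

Checking all 72 ordered pairs for relation 'overlaps'; matching pairs in alphabetical order:
(P1, P2): P1 overlaps P2 ✓
(P1, P7): P1 overlaps P7 ✓
(P2, P3): P2 overlaps P3 ✓
(P5, P2): P5 overlaps P2 ✓
(P5, P4): P5 overlaps P4 ✓
(P6, P1): P6 overlaps P1 ✓
(P6, P2): P6 overlaps P2 ✓
(P6, P4): P6 overlaps P4 ✓
(P6, P5): P6 overlaps P5 ✓
(P7, P3): P7 overlaps P3 ✓
(P8, P1): P8 overlaps P1 ✓
(P8, P5): P8 overlaps P5 ✓
(P8, P6): P8 overlaps P6 ✓
(P8, P9): P8 overlaps P9 ✓
(P9, P1): P9 overlaps P1 ✓
(P9, P2): P9 overlaps P2 ✓
(P9, P4): P9 overlaps P4 ✓
Count: 17.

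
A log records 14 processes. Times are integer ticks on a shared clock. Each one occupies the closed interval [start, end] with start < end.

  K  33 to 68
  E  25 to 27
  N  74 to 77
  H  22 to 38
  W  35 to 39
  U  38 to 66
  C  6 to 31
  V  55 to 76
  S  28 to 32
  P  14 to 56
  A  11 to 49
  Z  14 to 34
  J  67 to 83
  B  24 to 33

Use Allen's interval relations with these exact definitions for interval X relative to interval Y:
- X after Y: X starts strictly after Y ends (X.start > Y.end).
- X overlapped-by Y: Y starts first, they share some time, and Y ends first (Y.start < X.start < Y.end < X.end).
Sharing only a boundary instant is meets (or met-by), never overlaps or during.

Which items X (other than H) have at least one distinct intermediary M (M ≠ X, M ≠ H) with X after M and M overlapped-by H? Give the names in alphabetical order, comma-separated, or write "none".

Target H = [22, 38].
Intermediaries M with M overlapped-by H: K, W.
Via K — items with X after K: N.
Via W — items with X after W: J, N, V.
Union: J, N, V.

J, N, V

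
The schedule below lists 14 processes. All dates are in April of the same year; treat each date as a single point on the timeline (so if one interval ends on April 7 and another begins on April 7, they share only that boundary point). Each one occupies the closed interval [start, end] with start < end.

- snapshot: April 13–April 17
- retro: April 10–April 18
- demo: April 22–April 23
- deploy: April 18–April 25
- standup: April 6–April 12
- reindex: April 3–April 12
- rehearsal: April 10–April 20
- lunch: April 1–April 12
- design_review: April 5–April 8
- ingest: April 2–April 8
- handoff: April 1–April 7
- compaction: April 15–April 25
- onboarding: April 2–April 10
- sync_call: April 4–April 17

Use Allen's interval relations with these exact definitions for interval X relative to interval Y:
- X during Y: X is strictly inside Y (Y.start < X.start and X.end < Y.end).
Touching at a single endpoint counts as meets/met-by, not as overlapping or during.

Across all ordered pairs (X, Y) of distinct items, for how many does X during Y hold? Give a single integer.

11

Checking all 182 ordered pairs for relation 'during'; matching pairs in alphabetical order:
(demo, compaction): demo during compaction ✓
(demo, deploy): demo during deploy ✓
(design_review, lunch): design_review during lunch ✓
(design_review, onboarding): design_review during onboarding ✓
(design_review, reindex): design_review during reindex ✓
(design_review, sync_call): design_review during sync_call ✓
(ingest, lunch): ingest during lunch ✓
(onboarding, lunch): onboarding during lunch ✓
(snapshot, rehearsal): snapshot during rehearsal ✓
(snapshot, retro): snapshot during retro ✓
(standup, sync_call): standup during sync_call ✓
Count: 11.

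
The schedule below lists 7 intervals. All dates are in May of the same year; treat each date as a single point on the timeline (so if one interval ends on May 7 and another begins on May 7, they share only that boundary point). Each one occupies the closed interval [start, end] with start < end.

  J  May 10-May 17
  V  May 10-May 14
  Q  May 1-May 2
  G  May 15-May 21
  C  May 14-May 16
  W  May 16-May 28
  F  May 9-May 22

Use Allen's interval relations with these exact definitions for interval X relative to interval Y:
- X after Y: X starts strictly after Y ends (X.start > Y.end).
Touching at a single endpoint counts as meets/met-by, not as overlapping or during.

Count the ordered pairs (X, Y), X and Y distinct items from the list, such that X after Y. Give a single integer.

8

Checking all 42 ordered pairs for relation 'after'; matching pairs in alphabetical order:
(C, Q): C after Q ✓
(F, Q): F after Q ✓
(G, Q): G after Q ✓
(G, V): G after V ✓
(J, Q): J after Q ✓
(V, Q): V after Q ✓
(W, Q): W after Q ✓
(W, V): W after V ✓
Count: 8.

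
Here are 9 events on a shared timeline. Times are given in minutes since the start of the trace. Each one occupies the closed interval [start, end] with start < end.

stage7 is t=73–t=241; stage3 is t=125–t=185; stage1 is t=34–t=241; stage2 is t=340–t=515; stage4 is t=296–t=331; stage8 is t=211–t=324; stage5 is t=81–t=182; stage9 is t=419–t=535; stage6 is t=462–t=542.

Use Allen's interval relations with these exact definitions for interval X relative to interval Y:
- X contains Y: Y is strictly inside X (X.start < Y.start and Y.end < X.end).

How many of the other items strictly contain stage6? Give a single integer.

0

Target stage6 = [t=462, t=542].
stage1 [t=34, t=241] → before → no.
stage2 [t=340, t=515] → overlaps → no.
stage3 [t=125, t=185] → before → no.
stage4 [t=296, t=331] → before → no.
stage5 [t=81, t=182] → before → no.
stage7 [t=73, t=241] → before → no.
stage8 [t=211, t=324] → before → no.
stage9 [t=419, t=535] → overlaps → no.
Total: 0.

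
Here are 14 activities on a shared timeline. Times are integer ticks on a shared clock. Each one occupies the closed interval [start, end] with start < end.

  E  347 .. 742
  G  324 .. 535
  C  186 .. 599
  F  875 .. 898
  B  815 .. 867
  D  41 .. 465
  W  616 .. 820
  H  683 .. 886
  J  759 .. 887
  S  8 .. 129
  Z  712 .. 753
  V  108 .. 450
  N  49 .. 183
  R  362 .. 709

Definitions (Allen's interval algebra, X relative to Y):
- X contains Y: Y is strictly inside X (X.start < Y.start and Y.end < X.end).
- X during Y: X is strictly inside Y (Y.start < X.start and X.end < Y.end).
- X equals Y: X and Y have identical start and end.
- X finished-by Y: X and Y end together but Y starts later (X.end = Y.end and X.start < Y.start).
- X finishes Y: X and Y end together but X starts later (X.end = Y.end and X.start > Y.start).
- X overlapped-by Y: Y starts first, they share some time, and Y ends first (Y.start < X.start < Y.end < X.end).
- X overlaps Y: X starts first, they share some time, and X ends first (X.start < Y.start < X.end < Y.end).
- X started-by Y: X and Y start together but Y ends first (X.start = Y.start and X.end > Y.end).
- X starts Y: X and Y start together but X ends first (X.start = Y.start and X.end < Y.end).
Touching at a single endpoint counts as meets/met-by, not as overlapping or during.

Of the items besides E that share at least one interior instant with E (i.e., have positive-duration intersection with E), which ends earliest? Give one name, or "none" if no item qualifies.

Target E = [347, 742].
B [815, 867] → after → excluded.
C [186, 599] → overlaps → candidate.
D [41, 465] → overlaps → candidate.
F [875, 898] → after → excluded.
G [324, 535] → overlaps → candidate.
H [683, 886] → overlapped-by → candidate.
J [759, 887] → after → excluded.
N [49, 183] → before → excluded.
R [362, 709] → during → candidate.
S [8, 129] → before → excluded.
V [108, 450] → overlaps → candidate.
W [616, 820] → overlapped-by → candidate.
Z [712, 753] → overlapped-by → candidate.
Among candidates, earliest end is 450 → V.

V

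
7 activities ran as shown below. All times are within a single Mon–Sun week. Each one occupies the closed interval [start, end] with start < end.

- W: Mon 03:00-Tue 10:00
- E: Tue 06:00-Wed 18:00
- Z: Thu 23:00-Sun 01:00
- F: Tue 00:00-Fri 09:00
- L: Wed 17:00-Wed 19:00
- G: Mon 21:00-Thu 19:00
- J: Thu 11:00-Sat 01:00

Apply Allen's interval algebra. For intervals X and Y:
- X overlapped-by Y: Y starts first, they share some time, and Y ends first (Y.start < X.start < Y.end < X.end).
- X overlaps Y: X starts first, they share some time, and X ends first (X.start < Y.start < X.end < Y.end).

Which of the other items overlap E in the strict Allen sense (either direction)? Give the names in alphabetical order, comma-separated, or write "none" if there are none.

Target E = [Tue 06:00, Wed 18:00].
F [Tue 00:00, Fri 09:00] → contains → no.
G [Mon 21:00, Thu 19:00] → contains → no.
J [Thu 11:00, Sat 01:00] → after → no.
L [Wed 17:00, Wed 19:00] → overlapped-by → yes.
W [Mon 03:00, Tue 10:00] → overlaps → yes.
Z [Thu 23:00, Sun 01:00] → after → no.
Result: L, W.

L, W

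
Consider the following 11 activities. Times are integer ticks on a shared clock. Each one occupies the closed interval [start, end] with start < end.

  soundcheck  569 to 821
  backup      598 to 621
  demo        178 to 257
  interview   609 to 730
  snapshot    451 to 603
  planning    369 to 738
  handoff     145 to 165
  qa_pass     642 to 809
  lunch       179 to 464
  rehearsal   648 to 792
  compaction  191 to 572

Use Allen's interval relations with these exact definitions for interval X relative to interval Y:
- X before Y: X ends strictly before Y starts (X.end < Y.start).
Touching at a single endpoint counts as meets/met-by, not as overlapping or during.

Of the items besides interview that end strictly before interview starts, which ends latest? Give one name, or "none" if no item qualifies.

snapshot

Target interview = [609, 730].
backup [598, 621] → overlaps → excluded.
compaction [191, 572] → before → candidate.
demo [178, 257] → before → candidate.
handoff [145, 165] → before → candidate.
lunch [179, 464] → before → candidate.
planning [369, 738] → contains → excluded.
qa_pass [642, 809] → overlapped-by → excluded.
rehearsal [648, 792] → overlapped-by → excluded.
snapshot [451, 603] → before → candidate.
soundcheck [569, 821] → contains → excluded.
Among candidates, latest end is 603 → snapshot.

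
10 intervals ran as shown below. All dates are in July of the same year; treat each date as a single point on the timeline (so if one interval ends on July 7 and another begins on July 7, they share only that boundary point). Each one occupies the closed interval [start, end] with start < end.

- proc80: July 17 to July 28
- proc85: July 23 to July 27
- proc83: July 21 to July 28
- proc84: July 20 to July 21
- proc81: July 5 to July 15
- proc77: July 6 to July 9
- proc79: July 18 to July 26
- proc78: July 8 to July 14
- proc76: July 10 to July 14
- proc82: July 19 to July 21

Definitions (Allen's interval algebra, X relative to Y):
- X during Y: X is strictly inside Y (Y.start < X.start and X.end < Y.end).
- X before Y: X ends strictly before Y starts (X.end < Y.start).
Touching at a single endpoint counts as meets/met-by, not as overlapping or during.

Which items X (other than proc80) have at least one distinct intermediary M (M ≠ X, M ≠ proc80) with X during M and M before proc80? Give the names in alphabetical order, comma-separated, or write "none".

proc76, proc77, proc78

Target proc80 = [July 17, July 28].
Intermediaries M with M before proc80: proc76, proc77, proc78, proc81.
Via proc76 — items with X during proc76: none.
Via proc77 — items with X during proc77: none.
Via proc78 — items with X during proc78: none.
Via proc81 — items with X during proc81: proc76, proc77, proc78.
Union: proc76, proc77, proc78.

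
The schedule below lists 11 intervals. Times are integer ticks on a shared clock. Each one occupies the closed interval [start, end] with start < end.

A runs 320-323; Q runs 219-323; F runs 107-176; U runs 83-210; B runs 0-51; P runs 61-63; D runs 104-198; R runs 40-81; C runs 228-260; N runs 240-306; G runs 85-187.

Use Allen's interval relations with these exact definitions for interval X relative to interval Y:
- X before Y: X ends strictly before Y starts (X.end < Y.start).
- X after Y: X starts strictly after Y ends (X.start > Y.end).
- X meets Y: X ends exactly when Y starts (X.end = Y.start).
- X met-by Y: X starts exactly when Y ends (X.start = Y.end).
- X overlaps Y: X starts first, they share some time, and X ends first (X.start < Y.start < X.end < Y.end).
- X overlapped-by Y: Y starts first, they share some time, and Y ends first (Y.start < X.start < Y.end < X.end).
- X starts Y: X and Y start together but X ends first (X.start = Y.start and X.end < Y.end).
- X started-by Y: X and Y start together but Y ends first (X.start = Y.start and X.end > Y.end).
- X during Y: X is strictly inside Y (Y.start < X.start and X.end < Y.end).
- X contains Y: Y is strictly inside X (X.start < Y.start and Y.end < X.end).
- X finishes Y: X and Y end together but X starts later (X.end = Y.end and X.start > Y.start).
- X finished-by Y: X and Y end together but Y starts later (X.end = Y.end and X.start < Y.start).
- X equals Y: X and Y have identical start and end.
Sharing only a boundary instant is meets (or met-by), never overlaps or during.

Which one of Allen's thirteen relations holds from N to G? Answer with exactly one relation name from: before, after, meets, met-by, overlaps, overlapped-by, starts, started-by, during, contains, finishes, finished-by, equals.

N = [240, 306]; G = [85, 187].
Compare endpoints: N.start > G.start, N.start > G.end, N.end > G.start, N.end > G.end.
That pattern is 'after'.

after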